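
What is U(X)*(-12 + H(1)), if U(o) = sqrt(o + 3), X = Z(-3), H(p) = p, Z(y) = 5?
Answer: -22*sqrt(2) ≈ -31.113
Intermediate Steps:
X = 5
U(o) = sqrt(3 + o)
U(X)*(-12 + H(1)) = sqrt(3 + 5)*(-12 + 1) = sqrt(8)*(-11) = (2*sqrt(2))*(-11) = -22*sqrt(2)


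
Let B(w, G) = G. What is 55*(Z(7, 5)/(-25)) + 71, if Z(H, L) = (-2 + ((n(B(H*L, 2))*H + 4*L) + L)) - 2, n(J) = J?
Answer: -6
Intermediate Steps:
Z(H, L) = -4 + 2*H + 5*L (Z(H, L) = (-2 + ((2*H + 4*L) + L)) - 2 = (-2 + (2*H + 5*L)) - 2 = (-2 + 2*H + 5*L) - 2 = -4 + 2*H + 5*L)
55*(Z(7, 5)/(-25)) + 71 = 55*((-4 + 2*7 + 5*5)/(-25)) + 71 = 55*((-4 + 14 + 25)*(-1/25)) + 71 = 55*(35*(-1/25)) + 71 = 55*(-7/5) + 71 = -77 + 71 = -6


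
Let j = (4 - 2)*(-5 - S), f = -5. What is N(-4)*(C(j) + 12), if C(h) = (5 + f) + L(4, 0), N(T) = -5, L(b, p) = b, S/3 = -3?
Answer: -80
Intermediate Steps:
S = -9 (S = 3*(-3) = -9)
j = 8 (j = (4 - 2)*(-5 - 1*(-9)) = 2*(-5 + 9) = 2*4 = 8)
C(h) = 4 (C(h) = (5 - 5) + 4 = 0 + 4 = 4)
N(-4)*(C(j) + 12) = -5*(4 + 12) = -5*16 = -80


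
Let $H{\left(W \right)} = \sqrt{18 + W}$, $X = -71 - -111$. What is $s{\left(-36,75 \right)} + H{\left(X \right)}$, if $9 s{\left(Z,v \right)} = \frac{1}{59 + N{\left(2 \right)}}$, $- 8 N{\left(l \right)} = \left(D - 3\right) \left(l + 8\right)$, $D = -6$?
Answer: $\frac{4}{2529} + \sqrt{58} \approx 7.6174$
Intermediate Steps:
$X = 40$ ($X = -71 + 111 = 40$)
$N{\left(l \right)} = 9 + \frac{9 l}{8}$ ($N{\left(l \right)} = - \frac{\left(-6 - 3\right) \left(l + 8\right)}{8} = - \frac{\left(-9\right) \left(8 + l\right)}{8} = - \frac{-72 - 9 l}{8} = 9 + \frac{9 l}{8}$)
$s{\left(Z,v \right)} = \frac{4}{2529}$ ($s{\left(Z,v \right)} = \frac{1}{9 \left(59 + \left(9 + \frac{9}{8} \cdot 2\right)\right)} = \frac{1}{9 \left(59 + \left(9 + \frac{9}{4}\right)\right)} = \frac{1}{9 \left(59 + \frac{45}{4}\right)} = \frac{1}{9 \cdot \frac{281}{4}} = \frac{1}{9} \cdot \frac{4}{281} = \frac{4}{2529}$)
$s{\left(-36,75 \right)} + H{\left(X \right)} = \frac{4}{2529} + \sqrt{18 + 40} = \frac{4}{2529} + \sqrt{58}$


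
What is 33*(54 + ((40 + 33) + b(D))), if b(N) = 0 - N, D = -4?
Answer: 4323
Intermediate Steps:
b(N) = -N
33*(54 + ((40 + 33) + b(D))) = 33*(54 + ((40 + 33) - 1*(-4))) = 33*(54 + (73 + 4)) = 33*(54 + 77) = 33*131 = 4323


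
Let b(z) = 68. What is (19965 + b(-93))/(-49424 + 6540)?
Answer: -20033/42884 ≈ -0.46714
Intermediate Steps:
(19965 + b(-93))/(-49424 + 6540) = (19965 + 68)/(-49424 + 6540) = 20033/(-42884) = 20033*(-1/42884) = -20033/42884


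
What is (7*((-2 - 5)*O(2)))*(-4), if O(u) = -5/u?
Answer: -490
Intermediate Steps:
(7*((-2 - 5)*O(2)))*(-4) = (7*((-2 - 5)*(-5/2)))*(-4) = (7*(-(-35)/2))*(-4) = (7*(-7*(-5/2)))*(-4) = (7*(35/2))*(-4) = (245/2)*(-4) = -490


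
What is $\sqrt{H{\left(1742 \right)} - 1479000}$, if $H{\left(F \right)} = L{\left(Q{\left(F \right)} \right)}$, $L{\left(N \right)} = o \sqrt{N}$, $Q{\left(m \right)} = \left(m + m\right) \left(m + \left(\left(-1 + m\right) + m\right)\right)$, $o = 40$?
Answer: $10 \sqrt{-14790 + 4 \sqrt{182039}} \approx 1143.8 i$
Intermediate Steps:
$Q{\left(m \right)} = 2 m \left(-1 + 3 m\right)$ ($Q{\left(m \right)} = 2 m \left(m + \left(-1 + 2 m\right)\right) = 2 m \left(-1 + 3 m\right)$)
$L{\left(N \right)} = 40 \sqrt{N}$
$H{\left(F \right)} = 40 \sqrt{2} \sqrt{F \left(-1 + 3 F\right)}$ ($H{\left(F \right)} = 40 \sqrt{2 F \left(-1 + 3 F\right)} = 40 \sqrt{2} \sqrt{F \left(-1 + 3 F\right)}$)
$\sqrt{H{\left(1742 \right)} - 1479000} = \sqrt{40 \sqrt{2} \sqrt{1742 \left(-1 + 3 \cdot 1742\right)} - 1479000} = \sqrt{40 \sqrt{2} \sqrt{1742 \left(-1 + 5226\right)} - 1479000} = \sqrt{40 \sqrt{2} \sqrt{1742 \cdot 5225} - 1479000} = \sqrt{40 \sqrt{2} \sqrt{9101950} - 1479000} = \sqrt{40 \sqrt{2} \cdot 5 \sqrt{364078} - 1479000} = \sqrt{400 \sqrt{182039} - 1479000} = \sqrt{-1479000 + 400 \sqrt{182039}}$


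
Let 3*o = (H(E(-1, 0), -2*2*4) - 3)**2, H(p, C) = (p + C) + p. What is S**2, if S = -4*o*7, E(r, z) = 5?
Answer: 571536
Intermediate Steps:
H(p, C) = C + 2*p (H(p, C) = (C + p) + p = C + 2*p)
o = 27 (o = ((-2*2*4 + 2*5) - 3)**2/3 = ((-4*4 + 10) - 3)**2/3 = ((-16 + 10) - 3)**2/3 = (-6 - 3)**2/3 = (1/3)*(-9)**2 = (1/3)*81 = 27)
S = -756 (S = -4*27*7 = -108*7 = -756)
S**2 = (-756)**2 = 571536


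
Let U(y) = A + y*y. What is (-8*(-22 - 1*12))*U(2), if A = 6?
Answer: 2720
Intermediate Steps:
U(y) = 6 + y² (U(y) = 6 + y*y = 6 + y²)
(-8*(-22 - 1*12))*U(2) = (-8*(-22 - 1*12))*(6 + 2²) = (-8*(-22 - 12))*(6 + 4) = -8*(-34)*10 = 272*10 = 2720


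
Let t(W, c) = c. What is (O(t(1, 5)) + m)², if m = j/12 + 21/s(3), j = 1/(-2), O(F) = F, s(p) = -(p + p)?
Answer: 1225/576 ≈ 2.1267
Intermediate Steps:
s(p) = -2*p
j = -½ ≈ -0.50000
m = -85/24 (m = -½/12 + 21/((-2*3)) = -½*1/12 + 21/(-6) = -1/24 + 21*(-⅙) = -1/24 - 7/2 = -85/24 ≈ -3.5417)
(O(t(1, 5)) + m)² = (5 - 85/24)² = (35/24)² = 1225/576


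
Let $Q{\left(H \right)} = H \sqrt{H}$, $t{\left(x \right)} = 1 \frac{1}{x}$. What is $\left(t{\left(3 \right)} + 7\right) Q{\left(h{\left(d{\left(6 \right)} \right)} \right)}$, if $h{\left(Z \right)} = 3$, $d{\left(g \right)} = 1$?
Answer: $22 \sqrt{3} \approx 38.105$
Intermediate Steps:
$t{\left(x \right)} = \frac{1}{x}$
$Q{\left(H \right)} = H^{\frac{3}{2}}$
$\left(t{\left(3 \right)} + 7\right) Q{\left(h{\left(d{\left(6 \right)} \right)} \right)} = \left(\frac{1}{3} + 7\right) 3^{\frac{3}{2}} = \left(\frac{1}{3} + 7\right) 3 \sqrt{3} = \frac{22 \cdot 3 \sqrt{3}}{3} = 22 \sqrt{3}$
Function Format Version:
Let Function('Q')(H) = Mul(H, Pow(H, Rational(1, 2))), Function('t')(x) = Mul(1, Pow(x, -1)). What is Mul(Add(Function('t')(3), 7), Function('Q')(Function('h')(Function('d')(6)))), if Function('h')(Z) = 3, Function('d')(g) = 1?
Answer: Mul(22, Pow(3, Rational(1, 2))) ≈ 38.105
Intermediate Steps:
Function('t')(x) = Pow(x, -1)
Function('Q')(H) = Pow(H, Rational(3, 2))
Mul(Add(Function('t')(3), 7), Function('Q')(Function('h')(Function('d')(6)))) = Mul(Add(Pow(3, -1), 7), Pow(3, Rational(3, 2))) = Mul(Add(Rational(1, 3), 7), Mul(3, Pow(3, Rational(1, 2)))) = Mul(Rational(22, 3), Mul(3, Pow(3, Rational(1, 2)))) = Mul(22, Pow(3, Rational(1, 2)))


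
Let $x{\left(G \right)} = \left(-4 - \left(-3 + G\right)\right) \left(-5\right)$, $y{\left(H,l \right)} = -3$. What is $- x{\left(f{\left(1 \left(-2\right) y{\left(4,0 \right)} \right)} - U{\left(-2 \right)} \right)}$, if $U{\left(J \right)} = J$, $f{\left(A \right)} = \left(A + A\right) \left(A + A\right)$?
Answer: $-735$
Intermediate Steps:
$f{\left(A \right)} = 4 A^{2}$ ($f{\left(A \right)} = 2 A 2 A = 4 A^{2}$)
$x{\left(G \right)} = 5 + 5 G$ ($x{\left(G \right)} = \left(-1 - G\right) \left(-5\right) = 5 + 5 G$)
$- x{\left(f{\left(1 \left(-2\right) y{\left(4,0 \right)} \right)} - U{\left(-2 \right)} \right)} = - (5 + 5 \left(4 \left(1 \left(-2\right) \left(-3\right)\right)^{2} - -2\right)) = - (5 + 5 \left(4 \left(\left(-2\right) \left(-3\right)\right)^{2} + 2\right)) = - (5 + 5 \left(4 \cdot 6^{2} + 2\right)) = - (5 + 5 \left(4 \cdot 36 + 2\right)) = - (5 + 5 \left(144 + 2\right)) = - (5 + 5 \cdot 146) = - (5 + 730) = \left(-1\right) 735 = -735$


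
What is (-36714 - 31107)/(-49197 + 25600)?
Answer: 67821/23597 ≈ 2.8741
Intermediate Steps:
(-36714 - 31107)/(-49197 + 25600) = -67821/(-23597) = -67821*(-1/23597) = 67821/23597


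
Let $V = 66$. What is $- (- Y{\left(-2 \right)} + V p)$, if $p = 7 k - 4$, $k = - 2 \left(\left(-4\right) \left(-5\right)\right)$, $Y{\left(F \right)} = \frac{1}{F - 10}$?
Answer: $\frac{224927}{12} \approx 18744.0$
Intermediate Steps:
$Y{\left(F \right)} = \frac{1}{-10 + F}$
$k = -40$ ($k = \left(-2\right) 20 = -40$)
$p = -284$ ($p = 7 \left(-40\right) - 4 = -280 - 4 = -284$)
$- (- Y{\left(-2 \right)} + V p) = - (- \frac{1}{-10 - 2} + 66 \left(-284\right)) = - (- \frac{1}{-12} - 18744) = - (\left(-1\right) \left(- \frac{1}{12}\right) - 18744) = - (\frac{1}{12} - 18744) = \left(-1\right) \left(- \frac{224927}{12}\right) = \frac{224927}{12}$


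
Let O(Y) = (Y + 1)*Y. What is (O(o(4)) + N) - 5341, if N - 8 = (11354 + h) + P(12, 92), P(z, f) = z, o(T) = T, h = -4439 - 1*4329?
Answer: -2715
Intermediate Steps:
h = -8768 (h = -4439 - 4329 = -8768)
O(Y) = Y*(1 + Y) (O(Y) = (1 + Y)*Y = Y*(1 + Y))
N = 2606 (N = 8 + ((11354 - 8768) + 12) = 8 + (2586 + 12) = 8 + 2598 = 2606)
(O(o(4)) + N) - 5341 = (4*(1 + 4) + 2606) - 5341 = (4*5 + 2606) - 5341 = (20 + 2606) - 5341 = 2626 - 5341 = -2715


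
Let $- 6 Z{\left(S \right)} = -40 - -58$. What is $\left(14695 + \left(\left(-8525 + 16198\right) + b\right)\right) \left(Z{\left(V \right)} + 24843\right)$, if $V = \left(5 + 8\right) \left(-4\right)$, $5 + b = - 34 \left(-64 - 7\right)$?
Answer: $615460680$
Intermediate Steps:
$b = 2409$ ($b = -5 - 34 \left(-64 - 7\right) = -5 - -2414 = -5 + 2414 = 2409$)
$V = -52$ ($V = 13 \left(-4\right) = -52$)
$Z{\left(S \right)} = -3$ ($Z{\left(S \right)} = - \frac{-40 - -58}{6} = - \frac{-40 + 58}{6} = \left(- \frac{1}{6}\right) 18 = -3$)
$\left(14695 + \left(\left(-8525 + 16198\right) + b\right)\right) \left(Z{\left(V \right)} + 24843\right) = \left(14695 + \left(\left(-8525 + 16198\right) + 2409\right)\right) \left(-3 + 24843\right) = \left(14695 + \left(7673 + 2409\right)\right) 24840 = \left(14695 + 10082\right) 24840 = 24777 \cdot 24840 = 615460680$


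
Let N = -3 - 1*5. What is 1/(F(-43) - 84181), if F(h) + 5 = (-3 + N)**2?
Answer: -1/84065 ≈ -1.1896e-5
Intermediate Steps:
N = -8 (N = -3 - 5 = -8)
F(h) = 116 (F(h) = -5 + (-3 - 8)**2 = -5 + (-11)**2 = -5 + 121 = 116)
1/(F(-43) - 84181) = 1/(116 - 84181) = 1/(-84065) = -1/84065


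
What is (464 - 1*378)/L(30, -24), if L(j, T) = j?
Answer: 43/15 ≈ 2.8667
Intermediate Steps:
(464 - 1*378)/L(30, -24) = (464 - 1*378)/30 = (464 - 378)*(1/30) = 86*(1/30) = 43/15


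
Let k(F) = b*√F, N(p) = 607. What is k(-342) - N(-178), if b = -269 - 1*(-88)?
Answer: -607 - 543*I*√38 ≈ -607.0 - 3347.3*I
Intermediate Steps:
b = -181 (b = -269 + 88 = -181)
k(F) = -181*√F
k(-342) - N(-178) = -543*I*√38 - 1*607 = -543*I*√38 - 607 = -607 - 543*I*√38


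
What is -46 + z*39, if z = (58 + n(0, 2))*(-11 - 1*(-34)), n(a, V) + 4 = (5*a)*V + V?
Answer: 50186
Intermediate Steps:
n(a, V) = -4 + V + 5*V*a (n(a, V) = -4 + ((5*a)*V + V) = -4 + (5*V*a + V) = -4 + (V + 5*V*a) = -4 + V + 5*V*a)
z = 1288 (z = (58 + (-4 + 2 + 5*2*0))*(-11 - 1*(-34)) = (58 + (-4 + 2 + 0))*(-11 + 34) = (58 - 2)*23 = 56*23 = 1288)
-46 + z*39 = -46 + 1288*39 = -46 + 50232 = 50186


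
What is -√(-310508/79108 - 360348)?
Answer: -I*√140944350814871/19777 ≈ -600.29*I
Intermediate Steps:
-√(-310508/79108 - 360348) = -√(-310508*1/79108 - 360348) = -√(-77627/19777 - 360348) = -√(-7126680023/19777) = -I*√140944350814871/19777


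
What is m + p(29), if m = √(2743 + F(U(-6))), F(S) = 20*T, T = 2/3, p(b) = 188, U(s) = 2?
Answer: 188 + √24807/3 ≈ 240.50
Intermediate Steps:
T = ⅔ (T = 2*(⅓) = ⅔ ≈ 0.66667)
F(S) = 40/3 (F(S) = 20*(⅔) = 40/3)
m = √24807/3 (m = √(2743 + 40/3) = √(8269/3) = √24807/3 ≈ 52.501)
m + p(29) = √24807/3 + 188 = 188 + √24807/3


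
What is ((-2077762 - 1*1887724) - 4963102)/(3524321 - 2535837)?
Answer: -2232147/247121 ≈ -9.0326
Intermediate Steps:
((-2077762 - 1*1887724) - 4963102)/(3524321 - 2535837) = ((-2077762 - 1887724) - 4963102)/988484 = (-3965486 - 4963102)*(1/988484) = -8928588*1/988484 = -2232147/247121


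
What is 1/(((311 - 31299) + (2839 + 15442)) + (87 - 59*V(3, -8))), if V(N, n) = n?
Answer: -1/12148 ≈ -8.2318e-5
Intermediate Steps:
1/(((311 - 31299) + (2839 + 15442)) + (87 - 59*V(3, -8))) = 1/(((311 - 31299) + (2839 + 15442)) + (87 - 59*(-8))) = 1/((-30988 + 18281) + (87 + 472)) = 1/(-12707 + 559) = 1/(-12148) = -1/12148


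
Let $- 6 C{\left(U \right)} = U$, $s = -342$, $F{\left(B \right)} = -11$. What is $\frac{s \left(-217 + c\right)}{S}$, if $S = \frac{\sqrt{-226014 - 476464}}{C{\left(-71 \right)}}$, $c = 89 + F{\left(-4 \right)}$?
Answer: $- \frac{562533 i \sqrt{702478}}{702478} \approx - 671.17 i$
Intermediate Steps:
$C{\left(U \right)} = - \frac{U}{6}$
$c = 78$ ($c = 89 - 11 = 78$)
$S = \frac{6 i \sqrt{702478}}{71}$ ($S = \frac{\sqrt{-226014 - 476464}}{\left(- \frac{1}{6}\right) \left(-71\right)} = \frac{\sqrt{-702478}}{\frac{71}{6}} = i \sqrt{702478} \cdot \frac{6}{71} = \frac{6 i \sqrt{702478}}{71} \approx 70.829 i$)
$\frac{s \left(-217 + c\right)}{S} = \frac{\left(-342\right) \left(-217 + 78\right)}{\frac{6}{71} i \sqrt{702478}} = \left(-342\right) \left(-139\right) \left(- \frac{71 i \sqrt{702478}}{4214868}\right) = 47538 \left(- \frac{71 i \sqrt{702478}}{4214868}\right) = - \frac{562533 i \sqrt{702478}}{702478}$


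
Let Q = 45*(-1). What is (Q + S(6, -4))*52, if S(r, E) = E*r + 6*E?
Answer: -4836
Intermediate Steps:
S(r, E) = 6*E + E*r
Q = -45
(Q + S(6, -4))*52 = (-45 - 4*(6 + 6))*52 = (-45 - 4*12)*52 = (-45 - 48)*52 = -93*52 = -4836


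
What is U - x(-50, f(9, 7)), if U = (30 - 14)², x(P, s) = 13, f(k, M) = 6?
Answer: 243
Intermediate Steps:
U = 256 (U = 16² = 256)
U - x(-50, f(9, 7)) = 256 - 1*13 = 256 - 13 = 243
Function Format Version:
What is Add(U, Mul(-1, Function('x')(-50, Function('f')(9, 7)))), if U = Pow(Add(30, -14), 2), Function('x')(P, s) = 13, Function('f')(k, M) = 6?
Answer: 243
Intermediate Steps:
U = 256 (U = Pow(16, 2) = 256)
Add(U, Mul(-1, Function('x')(-50, Function('f')(9, 7)))) = Add(256, Mul(-1, 13)) = Add(256, -13) = 243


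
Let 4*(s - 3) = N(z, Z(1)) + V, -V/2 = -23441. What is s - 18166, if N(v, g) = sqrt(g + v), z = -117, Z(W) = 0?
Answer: -12885/2 + 3*I*sqrt(13)/4 ≈ -6442.5 + 2.7042*I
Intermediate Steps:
V = 46882 (V = -2*(-23441) = 46882)
s = 23447/2 + 3*I*sqrt(13)/4 (s = 3 + (sqrt(0 - 117) + 46882)/4 = 3 + (sqrt(-117) + 46882)/4 = 3 + (3*I*sqrt(13) + 46882)/4 = 3 + (46882 + 3*I*sqrt(13))/4 = 3 + (23441/2 + 3*I*sqrt(13)/4) = 23447/2 + 3*I*sqrt(13)/4 ≈ 11724.0 + 2.7042*I)
s - 18166 = (23447/2 + 3*I*sqrt(13)/4) - 18166 = -12885/2 + 3*I*sqrt(13)/4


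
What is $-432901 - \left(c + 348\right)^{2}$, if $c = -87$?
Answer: $-501022$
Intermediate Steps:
$-432901 - \left(c + 348\right)^{2} = -432901 - \left(-87 + 348\right)^{2} = -432901 - 261^{2} = -432901 - 68121 = -501022$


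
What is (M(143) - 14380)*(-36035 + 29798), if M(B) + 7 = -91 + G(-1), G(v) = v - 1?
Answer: 90311760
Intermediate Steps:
G(v) = -1 + v
M(B) = -100 (M(B) = -7 + (-91 + (-1 - 1)) = -7 + (-91 - 2) = -7 - 93 = -100)
(M(143) - 14380)*(-36035 + 29798) = (-100 - 14380)*(-36035 + 29798) = -14480*(-6237) = 90311760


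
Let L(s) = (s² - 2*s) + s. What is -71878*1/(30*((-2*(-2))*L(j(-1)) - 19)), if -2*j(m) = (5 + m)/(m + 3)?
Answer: 35939/165 ≈ 217.81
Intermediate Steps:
j(m) = -(5 + m)/(2*(3 + m)) (j(m) = -(5 + m)/(2*(m + 3)) = -(5 + m)/(2*(3 + m)))
L(s) = s² - s
-71878*1/(30*((-2*(-2))*L(j(-1)) - 19)) = -71878*1/(30*((-2*(-2))*(((-5 - 1*(-1))/(2*(3 - 1)))*(-1 + (-5 - 1*(-1))/(2*(3 - 1)))) - 19)) = -71878*1/(30*(4*(((½)*(-5 + 1)/2)*(-1 + (½)*(-5 + 1)/2)) - 19)) = -71878*1/(30*(4*(((½)*(½)*(-4))*(-1 + (½)*(½)*(-4))) - 19)) = -71878*1/(30*(4*(-(-1 - 1)) - 19)) = -71878*1/(30*(4*(-1*(-2)) - 19)) = -71878*1/(30*(4*2 - 19)) = -71878*1/(30*(8 - 19)) = -71878/(30*(-11)) = -71878/(-330) = -71878*(-1/330) = 35939/165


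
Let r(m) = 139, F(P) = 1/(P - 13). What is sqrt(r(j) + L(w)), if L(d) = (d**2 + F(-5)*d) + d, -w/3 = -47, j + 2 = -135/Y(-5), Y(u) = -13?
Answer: sqrt(725514)/6 ≈ 141.96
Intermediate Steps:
F(P) = 1/(-13 + P)
j = 109/13 (j = -2 - 135/(-13) = -2 - 135*(-1/13) = -2 + 135/13 = 109/13 ≈ 8.3846)
w = 141 (w = -3*(-47) = 141)
L(d) = d**2 + 17*d/18 (L(d) = (d**2 + d/(-13 - 5)) + d = (d**2 + d/(-18)) + d = (d**2 - d/18) + d = d**2 + 17*d/18)
sqrt(r(j) + L(w)) = sqrt(139 + (1/18)*141*(17 + 18*141)) = sqrt(139 + (1/18)*141*(17 + 2538)) = sqrt(139 + (1/18)*141*2555) = sqrt(139 + 120085/6) = sqrt(120919/6) = sqrt(725514)/6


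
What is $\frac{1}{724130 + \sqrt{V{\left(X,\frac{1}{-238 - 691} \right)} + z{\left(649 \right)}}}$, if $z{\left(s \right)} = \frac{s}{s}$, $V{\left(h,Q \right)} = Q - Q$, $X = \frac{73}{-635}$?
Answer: $\frac{1}{724131} \approx 1.381 \cdot 10^{-6}$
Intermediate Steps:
$X = - \frac{73}{635}$ ($X = 73 \left(- \frac{1}{635}\right) = - \frac{73}{635} \approx -0.11496$)
$V{\left(h,Q \right)} = 0$
$z{\left(s \right)} = 1$
$\frac{1}{724130 + \sqrt{V{\left(X,\frac{1}{-238 - 691} \right)} + z{\left(649 \right)}}} = \frac{1}{724130 + \sqrt{0 + 1}} = \frac{1}{724130 + \sqrt{1}} = \frac{1}{724130 + 1} = \frac{1}{724131}$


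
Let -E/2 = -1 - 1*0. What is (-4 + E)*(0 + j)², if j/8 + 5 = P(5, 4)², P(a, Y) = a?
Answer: -51200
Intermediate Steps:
E = 2 (E = -2*(-1 - 1*0) = -2*(-1 + 0) = -2*(-1) = 2)
j = 160 (j = -40 + 8*5² = -40 + 8*25 = -40 + 200 = 160)
(-4 + E)*(0 + j)² = (-4 + 2)*(0 + 160)² = -2*160² = -2*25600 = -51200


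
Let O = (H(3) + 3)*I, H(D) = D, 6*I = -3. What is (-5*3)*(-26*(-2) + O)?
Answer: -735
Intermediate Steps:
I = -½ (I = (⅙)*(-3) = -½ ≈ -0.50000)
O = -3 (O = (3 + 3)*(-½) = 6*(-½) = -3)
(-5*3)*(-26*(-2) + O) = (-5*3)*(-26*(-2) - 3) = -15*(52 - 3) = -15*49 = -735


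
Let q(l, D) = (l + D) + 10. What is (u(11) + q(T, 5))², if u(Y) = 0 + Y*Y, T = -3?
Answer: 17689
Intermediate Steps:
q(l, D) = 10 + D + l (q(l, D) = (D + l) + 10 = 10 + D + l)
u(Y) = Y² (u(Y) = 0 + Y² = Y²)
(u(11) + q(T, 5))² = (11² + (10 + 5 - 3))² = (121 + 12)² = 133² = 17689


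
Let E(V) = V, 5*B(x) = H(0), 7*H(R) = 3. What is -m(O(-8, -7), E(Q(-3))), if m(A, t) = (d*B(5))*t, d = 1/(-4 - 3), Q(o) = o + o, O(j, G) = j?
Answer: -18/245 ≈ -0.073469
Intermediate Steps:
H(R) = 3/7 (H(R) = (⅐)*3 = 3/7)
B(x) = 3/35 (B(x) = (⅕)*(3/7) = 3/35)
Q(o) = 2*o
d = -⅐ (d = 1/(-7) = -⅐ ≈ -0.14286)
m(A, t) = -3*t/245 (m(A, t) = (-⅐*3/35)*t = -3*t/245)
-m(O(-8, -7), E(Q(-3))) = -(-3)*2*(-3)/245 = -(-3)*(-6)/245 = -1*18/245 = -18/245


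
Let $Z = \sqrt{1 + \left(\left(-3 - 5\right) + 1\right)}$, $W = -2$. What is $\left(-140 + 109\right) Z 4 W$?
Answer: $248 i \sqrt{6} \approx 607.47 i$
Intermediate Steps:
$Z = i \sqrt{6}$ ($Z = \sqrt{1 + \left(-8 + 1\right)} = \sqrt{1 - 7} = \sqrt{-6} = i \sqrt{6} \approx 2.4495 i$)
$\left(-140 + 109\right) Z 4 W = \left(-140 + 109\right) i \sqrt{6} \cdot 4 \left(-2\right) = - 31 \cdot 4 i \sqrt{6} \left(-2\right) = - 31 \left(- 8 i \sqrt{6}\right) = 248 i \sqrt{6}$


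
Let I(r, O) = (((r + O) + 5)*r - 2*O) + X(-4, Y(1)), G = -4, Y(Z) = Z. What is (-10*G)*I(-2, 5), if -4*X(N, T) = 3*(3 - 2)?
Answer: -1070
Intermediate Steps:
X(N, T) = -3/4 (X(N, T) = -3*(3 - 2)/4 = -3/4)
I(r, O) = -3/4 - 2*O + r*(5 + O + r) (I(r, O) = (((r + O) + 5)*r - 2*O) - 3/4 = (((O + r) + 5)*r - 2*O) - 3/4 = ((5 + O + r)*r - 2*O) - 3/4 = (r*(5 + O + r) - 2*O) - 3/4 = (-2*O + r*(5 + O + r)) - 3/4 = -3/4 - 2*O + r*(5 + O + r))
(-10*G)*I(-2, 5) = (-10*(-4))*(-3/4 + (-2)**2 - 2*5 + 5*(-2) + 5*(-2)) = 40*(-3/4 + 4 - 10 - 10 - 10) = 40*(-107/4) = -1070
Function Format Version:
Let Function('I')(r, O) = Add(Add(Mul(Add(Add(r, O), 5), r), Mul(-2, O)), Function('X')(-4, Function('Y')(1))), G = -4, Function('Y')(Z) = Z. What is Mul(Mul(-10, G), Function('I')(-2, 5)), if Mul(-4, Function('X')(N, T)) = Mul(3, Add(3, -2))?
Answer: -1070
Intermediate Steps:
Function('X')(N, T) = Rational(-3, 4) (Function('X')(N, T) = Mul(Rational(-1, 4), Mul(3, Add(3, -2))) = Mul(Rational(-1, 4), Mul(3, 1)) = Mul(Rational(-1, 4), 3) = Rational(-3, 4))
Function('I')(r, O) = Add(Rational(-3, 4), Mul(-2, O), Mul(r, Add(5, O, r))) (Function('I')(r, O) = Add(Add(Mul(Add(Add(r, O), 5), r), Mul(-2, O)), Rational(-3, 4)) = Add(Add(Mul(Add(Add(O, r), 5), r), Mul(-2, O)), Rational(-3, 4)) = Add(Add(Mul(Add(5, O, r), r), Mul(-2, O)), Rational(-3, 4)) = Add(Add(Mul(r, Add(5, O, r)), Mul(-2, O)), Rational(-3, 4)) = Add(Add(Mul(-2, O), Mul(r, Add(5, O, r))), Rational(-3, 4)) = Add(Rational(-3, 4), Mul(-2, O), Mul(r, Add(5, O, r))))
Mul(Mul(-10, G), Function('I')(-2, 5)) = Mul(Mul(-10, -4), Add(Rational(-3, 4), Pow(-2, 2), Mul(-2, 5), Mul(5, -2), Mul(5, -2))) = Mul(40, Add(Rational(-3, 4), 4, -10, -10, -10)) = Mul(40, Rational(-107, 4)) = -1070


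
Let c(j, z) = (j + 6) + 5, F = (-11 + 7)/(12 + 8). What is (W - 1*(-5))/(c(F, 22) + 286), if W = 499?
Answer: 90/53 ≈ 1.6981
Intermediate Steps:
F = -⅕ (F = -4/20 = -4*1/20 = -⅕ ≈ -0.20000)
c(j, z) = 11 + j (c(j, z) = (6 + j) + 5 = 11 + j)
(W - 1*(-5))/(c(F, 22) + 286) = (499 - 1*(-5))/((11 - ⅕) + 286) = (499 + 5)/(54/5 + 286) = 504/(1484/5) = 504*(5/1484) = 90/53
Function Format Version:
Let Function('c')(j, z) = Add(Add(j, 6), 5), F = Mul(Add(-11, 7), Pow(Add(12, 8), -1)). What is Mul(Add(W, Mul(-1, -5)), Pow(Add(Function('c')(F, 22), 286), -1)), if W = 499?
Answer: Rational(90, 53) ≈ 1.6981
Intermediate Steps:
F = Rational(-1, 5) (F = Mul(-4, Pow(20, -1)) = Mul(-4, Rational(1, 20)) = Rational(-1, 5) ≈ -0.20000)
Function('c')(j, z) = Add(11, j) (Function('c')(j, z) = Add(Add(6, j), 5) = Add(11, j))
Mul(Add(W, Mul(-1, -5)), Pow(Add(Function('c')(F, 22), 286), -1)) = Mul(Add(499, Mul(-1, -5)), Pow(Add(Add(11, Rational(-1, 5)), 286), -1)) = Mul(Add(499, 5), Pow(Add(Rational(54, 5), 286), -1)) = Mul(504, Pow(Rational(1484, 5), -1)) = Mul(504, Rational(5, 1484)) = Rational(90, 53)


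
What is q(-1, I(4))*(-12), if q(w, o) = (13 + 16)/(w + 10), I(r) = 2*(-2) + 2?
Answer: -116/3 ≈ -38.667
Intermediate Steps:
I(r) = -2 (I(r) = -4 + 2 = -2)
q(w, o) = 29/(10 + w)
q(-1, I(4))*(-12) = (29/(10 - 1))*(-12) = (29/9)*(-12) = -116/3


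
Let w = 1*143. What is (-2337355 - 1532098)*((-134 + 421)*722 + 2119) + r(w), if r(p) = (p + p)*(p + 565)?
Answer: -810004002361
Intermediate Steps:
w = 143
r(p) = 2*p*(565 + p) (r(p) = (2*p)*(565 + p) = 2*p*(565 + p))
(-2337355 - 1532098)*((-134 + 421)*722 + 2119) + r(w) = (-2337355 - 1532098)*((-134 + 421)*722 + 2119) + 2*143*(565 + 143) = -3869453*(287*722 + 2119) + 2*143*708 = -3869453*(207214 + 2119) + 202488 = -3869453*209333 + 202488 = -810004204849 + 202488 = -810004002361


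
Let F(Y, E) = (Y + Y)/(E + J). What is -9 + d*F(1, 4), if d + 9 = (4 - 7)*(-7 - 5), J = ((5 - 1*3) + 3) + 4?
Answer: -63/13 ≈ -4.8462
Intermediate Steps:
J = 9 (J = ((5 - 3) + 3) + 4 = (2 + 3) + 4 = 5 + 4 = 9)
d = 27 (d = -9 + (4 - 7)*(-7 - 5) = -9 - 3*(-12) = -9 + 36 = 27)
F(Y, E) = 2*Y/(9 + E) (F(Y, E) = (Y + Y)/(E + 9) = (2*Y)/(9 + E) = 2*Y/(9 + E))
-9 + d*F(1, 4) = -9 + 27*(2*1/(9 + 4)) = -9 + 27*(2*1/13) = -9 + 27*(2*1*(1/13)) = -9 + 27*(2/13) = -9 + 54/13 = -63/13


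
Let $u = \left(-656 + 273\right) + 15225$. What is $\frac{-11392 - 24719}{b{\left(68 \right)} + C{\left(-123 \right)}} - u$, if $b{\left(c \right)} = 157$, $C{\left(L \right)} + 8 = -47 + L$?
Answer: $- \frac{91857}{7} \approx -13122.0$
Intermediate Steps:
$C{\left(L \right)} = -55 + L$ ($C{\left(L \right)} = -8 + \left(-47 + L\right) = -55 + L$)
$u = 14842$ ($u = -383 + 15225 = 14842$)
$\frac{-11392 - 24719}{b{\left(68 \right)} + C{\left(-123 \right)}} - u = \frac{-11392 - 24719}{157 - 178} - 14842 = - \frac{36111}{157 - 178} - 14842 = - \frac{36111}{-21} - 14842 = \left(-36111\right) \left(- \frac{1}{21}\right) - 14842 = \frac{12037}{7} - 14842 = - \frac{91857}{7}$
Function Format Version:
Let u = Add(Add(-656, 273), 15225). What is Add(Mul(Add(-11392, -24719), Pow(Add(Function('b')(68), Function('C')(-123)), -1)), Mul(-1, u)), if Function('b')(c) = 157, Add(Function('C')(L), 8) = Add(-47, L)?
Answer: Rational(-91857, 7) ≈ -13122.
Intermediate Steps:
Function('C')(L) = Add(-55, L) (Function('C')(L) = Add(-8, Add(-47, L)) = Add(-55, L))
u = 14842 (u = Add(-383, 15225) = 14842)
Add(Mul(Add(-11392, -24719), Pow(Add(Function('b')(68), Function('C')(-123)), -1)), Mul(-1, u)) = Add(Mul(Add(-11392, -24719), Pow(Add(157, Add(-55, -123)), -1)), Mul(-1, 14842)) = Add(Mul(-36111, Pow(Add(157, -178), -1)), -14842) = Add(Mul(-36111, Pow(-21, -1)), -14842) = Add(Mul(-36111, Rational(-1, 21)), -14842) = Add(Rational(12037, 7), -14842) = Rational(-91857, 7)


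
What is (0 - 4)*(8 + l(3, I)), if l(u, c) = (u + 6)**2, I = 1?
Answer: -356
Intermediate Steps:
l(u, c) = (6 + u)**2
(0 - 4)*(8 + l(3, I)) = (0 - 4)*(8 + (6 + 3)**2) = -4*(8 + 9**2) = -4*(8 + 81) = -4*89 = -356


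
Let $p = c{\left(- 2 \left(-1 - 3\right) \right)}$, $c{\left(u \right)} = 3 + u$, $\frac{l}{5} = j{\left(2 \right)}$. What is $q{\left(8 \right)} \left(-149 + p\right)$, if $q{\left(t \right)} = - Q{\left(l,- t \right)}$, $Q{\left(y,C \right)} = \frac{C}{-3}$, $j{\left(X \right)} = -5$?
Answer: $368$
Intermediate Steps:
$l = -25$ ($l = 5 \left(-5\right) = -25$)
$Q{\left(y,C \right)} = - \frac{C}{3}$ ($Q{\left(y,C \right)} = C \left(- \frac{1}{3}\right) = - \frac{C}{3}$)
$p = 11$ ($p = 3 - 2 \left(-1 - 3\right) = 3 - -8 = 3 + 8 = 11$)
$q{\left(t \right)} = - \frac{t}{3}$ ($q{\left(t \right)} = - \frac{\left(-1\right) \left(- t\right)}{3} = - \frac{t}{3}$)
$q{\left(8 \right)} \left(-149 + p\right) = \left(- \frac{1}{3}\right) 8 \left(-149 + 11\right) = \left(- \frac{8}{3}\right) \left(-138\right) = 368$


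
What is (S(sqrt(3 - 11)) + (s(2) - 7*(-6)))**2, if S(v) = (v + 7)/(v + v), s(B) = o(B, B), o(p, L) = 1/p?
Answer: 59119/32 - 301*I*sqrt(2)/4 ≈ 1847.5 - 106.42*I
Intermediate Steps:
s(B) = 1/B
S(v) = (7 + v)/(2*v) (S(v) = (7 + v)/((2*v)) = (7 + v)*(1/(2*v)) = (7 + v)/(2*v))
(S(sqrt(3 - 11)) + (s(2) - 7*(-6)))**2 = ((7 + sqrt(3 - 11))/(2*(sqrt(3 - 11))) + (1/2 - 7*(-6)))**2 = ((7 + sqrt(-8))/(2*(sqrt(-8))) + (1/2 + 42))**2 = ((7 + 2*I*sqrt(2))/(2*((2*I*sqrt(2)))) + 85/2)**2 = ((-I*sqrt(2)/4)*(7 + 2*I*sqrt(2))/2 + 85/2)**2 = (-I*sqrt(2)*(7 + 2*I*sqrt(2))/8 + 85/2)**2 = (85/2 - I*sqrt(2)*(7 + 2*I*sqrt(2))/8)**2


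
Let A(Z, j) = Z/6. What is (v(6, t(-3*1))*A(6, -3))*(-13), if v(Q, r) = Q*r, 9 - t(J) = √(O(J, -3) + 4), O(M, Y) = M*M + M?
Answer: -702 + 78*√10 ≈ -455.34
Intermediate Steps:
O(M, Y) = M + M² (O(M, Y) = M² + M = M + M²)
t(J) = 9 - √(4 + J*(1 + J)) (t(J) = 9 - √(J*(1 + J) + 4) = 9 - √(4 + J*(1 + J)))
A(Z, j) = Z/6 (A(Z, j) = Z*(⅙) = Z/6)
(v(6, t(-3*1))*A(6, -3))*(-13) = ((6*(9 - √(4 + (-3*1)*(1 - 3*1))))*((⅙)*6))*(-13) = ((6*(9 - √(4 - 3*(1 - 3))))*1)*(-13) = ((6*(9 - √(4 - 3*(-2))))*1)*(-13) = ((6*(9 - √(4 + 6)))*1)*(-13) = ((6*(9 - √10))*1)*(-13) = ((54 - 6*√10)*1)*(-13) = (54 - 6*√10)*(-13) = -702 + 78*√10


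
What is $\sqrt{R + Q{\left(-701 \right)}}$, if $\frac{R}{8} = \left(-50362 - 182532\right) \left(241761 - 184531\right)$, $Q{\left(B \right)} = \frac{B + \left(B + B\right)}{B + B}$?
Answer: $\frac{i \sqrt{426512755834}}{2} \approx 3.2654 \cdot 10^{5} i$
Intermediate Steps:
$Q{\left(B \right)} = \frac{3}{2}$ ($Q{\left(B \right)} = \frac{B + 2 B}{2 B} = 3 B \frac{1}{2 B} = \frac{3}{2}$)
$R = -106628188960$ ($R = 8 \left(-50362 - 182532\right) \left(241761 - 184531\right) = 8 \left(\left(-232894\right) 57230\right) = 8 \left(-13328523620\right) = -106628188960$)
$\sqrt{R + Q{\left(-701 \right)}} = \sqrt{-106628188960 + \frac{3}{2}} = \sqrt{- \frac{213256377917}{2}} = \frac{i \sqrt{426512755834}}{2}$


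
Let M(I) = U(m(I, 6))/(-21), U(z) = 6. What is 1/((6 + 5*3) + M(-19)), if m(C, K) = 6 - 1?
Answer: 7/145 ≈ 0.048276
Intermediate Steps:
m(C, K) = 5
M(I) = -2/7 (M(I) = 6/(-21) = 6*(-1/21) = -2/7)
1/((6 + 5*3) + M(-19)) = 1/((6 + 5*3) - 2/7) = 1/((6 + 15) - 2/7) = 1/(21 - 2/7) = 1/(145/7) = 7/145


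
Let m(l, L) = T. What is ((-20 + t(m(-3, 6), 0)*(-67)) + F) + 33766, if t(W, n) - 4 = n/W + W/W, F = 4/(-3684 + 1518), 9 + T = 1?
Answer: 36184111/1083 ≈ 33411.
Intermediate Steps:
T = -8 (T = -9 + 1 = -8)
m(l, L) = -8
F = -2/1083 (F = 4/(-2166) = 4*(-1/2166) = -2/1083 ≈ -0.0018467)
t(W, n) = 5 + n/W (t(W, n) = 4 + (n/W + W/W) = 4 + (n/W + 1) = 4 + (1 + n/W) = 5 + n/W)
((-20 + t(m(-3, 6), 0)*(-67)) + F) + 33766 = ((-20 + (5 + 0/(-8))*(-67)) - 2/1083) + 33766 = ((-20 + (5 + 0*(-⅛))*(-67)) - 2/1083) + 33766 = ((-20 + (5 + 0)*(-67)) - 2/1083) + 33766 = ((-20 + 5*(-67)) - 2/1083) + 33766 = ((-20 - 335) - 2/1083) + 33766 = (-355 - 2/1083) + 33766 = -384467/1083 + 33766 = 36184111/1083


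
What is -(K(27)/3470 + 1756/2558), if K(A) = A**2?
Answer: -3979051/4438130 ≈ -0.89656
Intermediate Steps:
-(K(27)/3470 + 1756/2558) = -(27**2/3470 + 1756/2558) = -(729*(1/3470) + 1756*(1/2558)) = -(729/3470 + 878/1279) = -1*3979051/4438130 = -3979051/4438130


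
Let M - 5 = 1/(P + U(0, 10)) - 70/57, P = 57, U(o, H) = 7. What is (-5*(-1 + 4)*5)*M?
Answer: -345425/1216 ≈ -284.07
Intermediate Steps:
M = 13817/3648 (M = 5 + (1/(57 + 7) - 70/57) = 5 + (1/64 - 70/57) = 5 - 4423/3648 = 13817/3648 ≈ 3.7876)
(-5*(-1 + 4)*5)*M = (-5*(-1 + 4)*5)*(13817/3648) = (-5*3*5)*(13817/3648) = -15*5*(13817/3648) = -75*13817/3648 = -345425/1216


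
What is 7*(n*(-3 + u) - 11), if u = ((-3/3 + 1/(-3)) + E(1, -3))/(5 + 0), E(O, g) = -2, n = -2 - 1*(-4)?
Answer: -385/3 ≈ -128.33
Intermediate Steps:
n = 2 (n = -2 + 4 = 2)
u = -⅔ (u = ((-3/3 + 1/(-3)) - 2)/(5 + 0) = ((-3*⅓ + 1*(-⅓)) - 2)/5 = ((-1 - ⅓) - 2)*(⅕) = (-4/3 - 2)*(⅕) = -10/3*⅕ = -⅔ ≈ -0.66667)
7*(n*(-3 + u) - 11) = 7*(2*(-3 - ⅔) - 11) = 7*(2*(-11/3) - 11) = 7*(-22/3 - 11) = 7*(-55/3) = -385/3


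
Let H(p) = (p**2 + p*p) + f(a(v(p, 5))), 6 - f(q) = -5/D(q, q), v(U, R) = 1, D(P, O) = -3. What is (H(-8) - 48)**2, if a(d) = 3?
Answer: 64009/9 ≈ 7112.1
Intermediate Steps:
f(q) = 13/3 (f(q) = 6 - (-5)/(-3) = 6 - (-5)*(-1)/3 = 6 - 1*5/3 = 6 - 5/3 = 13/3)
H(p) = 13/3 + 2*p**2 (H(p) = (p**2 + p*p) + 13/3 = (p**2 + p**2) + 13/3 = 2*p**2 + 13/3 = 13/3 + 2*p**2)
(H(-8) - 48)**2 = ((13/3 + 2*(-8)**2) - 48)**2 = ((13/3 + 2*64) - 48)**2 = ((13/3 + 128) - 48)**2 = (397/3 - 48)**2 = (253/3)**2 = 64009/9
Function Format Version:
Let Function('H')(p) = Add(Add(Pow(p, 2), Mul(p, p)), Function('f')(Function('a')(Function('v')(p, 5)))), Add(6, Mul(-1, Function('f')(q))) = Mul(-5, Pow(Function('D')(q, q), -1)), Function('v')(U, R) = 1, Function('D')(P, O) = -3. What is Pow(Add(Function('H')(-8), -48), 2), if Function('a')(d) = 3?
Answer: Rational(64009, 9) ≈ 7112.1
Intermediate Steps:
Function('f')(q) = Rational(13, 3) (Function('f')(q) = Add(6, Mul(-1, Mul(-5, Pow(-3, -1)))) = Add(6, Mul(-1, Mul(-5, Rational(-1, 3)))) = Add(6, Mul(-1, Rational(5, 3))) = Add(6, Rational(-5, 3)) = Rational(13, 3))
Function('H')(p) = Add(Rational(13, 3), Mul(2, Pow(p, 2))) (Function('H')(p) = Add(Add(Pow(p, 2), Mul(p, p)), Rational(13, 3)) = Add(Add(Pow(p, 2), Pow(p, 2)), Rational(13, 3)) = Add(Mul(2, Pow(p, 2)), Rational(13, 3)) = Add(Rational(13, 3), Mul(2, Pow(p, 2))))
Pow(Add(Function('H')(-8), -48), 2) = Pow(Add(Add(Rational(13, 3), Mul(2, Pow(-8, 2))), -48), 2) = Pow(Add(Add(Rational(13, 3), Mul(2, 64)), -48), 2) = Pow(Add(Add(Rational(13, 3), 128), -48), 2) = Pow(Add(Rational(397, 3), -48), 2) = Pow(Rational(253, 3), 2) = Rational(64009, 9)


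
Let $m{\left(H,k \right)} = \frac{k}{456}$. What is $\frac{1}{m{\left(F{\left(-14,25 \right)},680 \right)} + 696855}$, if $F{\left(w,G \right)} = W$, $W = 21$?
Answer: $\frac{57}{39720820} \approx 1.435 \cdot 10^{-6}$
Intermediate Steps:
$F{\left(w,G \right)} = 21$
$m{\left(H,k \right)} = \frac{k}{456}$ ($m{\left(H,k \right)} = k \frac{1}{456} = \frac{k}{456}$)
$\frac{1}{m{\left(F{\left(-14,25 \right)},680 \right)} + 696855} = \frac{1}{\frac{1}{456} \cdot 680 + 696855} = \frac{1}{\frac{85}{57} + 696855} = \frac{1}{\frac{39720820}{57}} = \frac{57}{39720820}$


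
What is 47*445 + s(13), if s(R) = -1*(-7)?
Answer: 20922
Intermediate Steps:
s(R) = 7
47*445 + s(13) = 47*445 + 7 = 20915 + 7 = 20922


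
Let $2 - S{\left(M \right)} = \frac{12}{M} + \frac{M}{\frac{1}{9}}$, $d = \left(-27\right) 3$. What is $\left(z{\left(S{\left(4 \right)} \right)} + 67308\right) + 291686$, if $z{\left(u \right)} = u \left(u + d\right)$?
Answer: $363360$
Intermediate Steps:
$d = -81$
$S{\left(M \right)} = 2 - \frac{12}{M} - 9 M$ ($S{\left(M \right)} = 2 - \left(\frac{12}{M} + \frac{M}{\frac{1}{9}}\right) = 2 - \left(\frac{12}{M} + M \frac{1}{\frac{1}{9}}\right) = 2 - \left(\frac{12}{M} + M 9\right) = 2 - \left(\frac{12}{M} + 9 M\right) = 2 - \left(9 M + \frac{12}{M}\right) = 2 - \frac{12}{M} - 9 M$)
$z{\left(u \right)} = u \left(-81 + u\right)$ ($z{\left(u \right)} = u \left(u - 81\right) = u \left(-81 + u\right)$)
$\left(z{\left(S{\left(4 \right)} \right)} + 67308\right) + 291686 = \left(\left(2 - \frac{12}{4} - 36\right) \left(-81 - \left(34 + 3\right)\right) + 67308\right) + 291686 = \left(\left(2 - 3 - 36\right) \left(-81 - 37\right) + 67308\right) + 291686 = \left(- 37 \left(-81 - 37\right) + 67308\right) + 291686 = \left(\left(-37\right) \left(-118\right) + 67308\right) + 291686 = \left(4366 + 67308\right) + 291686 = 71674 + 291686 = 363360$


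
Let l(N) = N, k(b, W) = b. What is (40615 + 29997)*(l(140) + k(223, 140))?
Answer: 25632156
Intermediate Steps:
(40615 + 29997)*(l(140) + k(223, 140)) = (40615 + 29997)*(140 + 223) = 70612*363 = 25632156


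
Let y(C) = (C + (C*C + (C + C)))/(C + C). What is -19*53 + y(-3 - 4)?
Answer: -1009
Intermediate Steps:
y(C) = (C**2 + 3*C)/(2*C) (y(C) = (C + (C**2 + 2*C))/((2*C)) = (C**2 + 3*C)*(1/(2*C)) = (C**2 + 3*C)/(2*C))
-19*53 + y(-3 - 4) = -19*53 + (3/2 + (-3 - 4)/2) = -1007 + (3/2 + (1/2)*(-7)) = -1007 + (3/2 - 7/2) = -1007 - 2 = -1009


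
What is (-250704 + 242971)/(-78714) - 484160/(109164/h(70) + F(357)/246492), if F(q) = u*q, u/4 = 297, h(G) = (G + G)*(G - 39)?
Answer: -47186453386020659/2619127825578 ≈ -18016.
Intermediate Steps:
h(G) = 2*G*(-39 + G) (h(G) = (2*G)*(-39 + G) = 2*G*(-39 + G))
u = 1188 (u = 4*297 = 1188)
F(q) = 1188*q
(-250704 + 242971)/(-78714) - 484160/(109164/h(70) + F(357)/246492) = (-250704 + 242971)/(-78714) - 484160/(109164/((2*70*(-39 + 70))) + (1188*357)/246492) = -7733*(-1/78714) - 484160/(109164/((2*70*31)) + 424116*(1/246492)) = 7733/78714 - 484160/(109164/4340 + 11781/6847) = 7733/78714 - 484160/(109164*(1/4340) + 11781/6847) = 7733/78714 - 484160/(27291/1085 + 11781/6847) = 7733/78714 - 484160/199643862/7428995 = 7733/78714 - 484160*7428995/199643862 = 7733/78714 - 1798411109600/99821931 = -47186453386020659/2619127825578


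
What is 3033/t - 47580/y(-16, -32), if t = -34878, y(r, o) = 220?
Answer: -27669375/127886 ≈ -216.36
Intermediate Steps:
3033/t - 47580/y(-16, -32) = 3033/(-34878) - 47580/220 = 3033*(-1/34878) - 47580*1/220 = -1011/11626 - 2379/11 = -27669375/127886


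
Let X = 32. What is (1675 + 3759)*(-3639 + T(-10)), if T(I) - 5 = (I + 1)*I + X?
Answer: -19084208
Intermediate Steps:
T(I) = 37 + I*(1 + I) (T(I) = 5 + ((I + 1)*I + 32) = 5 + ((1 + I)*I + 32) = 5 + (I*(1 + I) + 32) = 5 + (32 + I*(1 + I)) = 37 + I*(1 + I))
(1675 + 3759)*(-3639 + T(-10)) = (1675 + 3759)*(-3639 + (37 - 10 + (-10)²)) = 5434*(-3639 + (37 - 10 + 100)) = 5434*(-3639 + 127) = 5434*(-3512) = -19084208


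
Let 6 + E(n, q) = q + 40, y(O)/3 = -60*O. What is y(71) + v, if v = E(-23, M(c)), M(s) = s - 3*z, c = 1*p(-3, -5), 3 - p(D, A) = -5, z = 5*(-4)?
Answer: -12678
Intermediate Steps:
z = -20
p(D, A) = 8 (p(D, A) = 3 - 1*(-5) = 3 + 5 = 8)
c = 8 (c = 1*8 = 8)
y(O) = -180*O (y(O) = 3*(-60*O) = -180*O)
M(s) = 60 + s (M(s) = s - 3*(-20) = s + 60 = 60 + s)
E(n, q) = 34 + q (E(n, q) = -6 + (q + 40) = -6 + (40 + q) = 34 + q)
v = 102 (v = 34 + (60 + 8) = 34 + 68 = 102)
y(71) + v = -180*71 + 102 = -12780 + 102 = -12678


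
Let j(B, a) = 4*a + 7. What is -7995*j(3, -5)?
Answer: 103935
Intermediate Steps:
j(B, a) = 7 + 4*a
-7995*j(3, -5) = -7995*(7 + 4*(-5)) = -7995*(7 - 20) = -7995*(-13) = 103935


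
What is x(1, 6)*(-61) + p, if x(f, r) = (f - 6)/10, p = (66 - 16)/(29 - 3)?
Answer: 843/26 ≈ 32.423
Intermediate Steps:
p = 25/13 (p = 50/26 = 50*(1/26) = 25/13 ≈ 1.9231)
x(f, r) = -3/5 + f/10 (x(f, r) = (-6 + f)*(1/10) = -3/5 + f/10)
x(1, 6)*(-61) + p = (-3/5 + (1/10)*1)*(-61) + 25/13 = (-3/5 + 1/10)*(-61) + 25/13 = -1/2*(-61) + 25/13 = 61/2 + 25/13 = 843/26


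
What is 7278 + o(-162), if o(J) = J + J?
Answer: 6954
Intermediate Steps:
o(J) = 2*J
7278 + o(-162) = 7278 + 2*(-162) = 7278 - 324 = 6954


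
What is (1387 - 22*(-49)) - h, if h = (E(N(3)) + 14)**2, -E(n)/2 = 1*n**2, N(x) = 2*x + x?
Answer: -19439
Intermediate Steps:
N(x) = 3*x
E(n) = -2*n**2
h = 21904 (h = (-2*(3*3)**2 + 14)**2 = (-2*9**2 + 14)**2 = (-2*81 + 14)**2 = (-162 + 14)**2 = (-148)**2 = 21904)
(1387 - 22*(-49)) - h = (1387 - 22*(-49)) - 1*21904 = (1387 + 1078) - 21904 = 2465 - 21904 = -19439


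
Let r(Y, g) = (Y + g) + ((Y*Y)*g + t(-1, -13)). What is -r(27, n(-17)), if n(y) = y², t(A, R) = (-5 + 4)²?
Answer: -210998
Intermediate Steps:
t(A, R) = 1 (t(A, R) = (-1)² = 1)
r(Y, g) = 1 + Y + g + g*Y² (r(Y, g) = (Y + g) + ((Y*Y)*g + 1) = (Y + g) + (Y²*g + 1) = (Y + g) + (g*Y² + 1) = (Y + g) + (1 + g*Y²) = 1 + Y + g + g*Y²)
-r(27, n(-17)) = -(1 + 27 + (-17)² + (-17)²*27²) = -(1 + 27 + 289 + 289*729) = -(1 + 27 + 289 + 210681) = -1*210998 = -210998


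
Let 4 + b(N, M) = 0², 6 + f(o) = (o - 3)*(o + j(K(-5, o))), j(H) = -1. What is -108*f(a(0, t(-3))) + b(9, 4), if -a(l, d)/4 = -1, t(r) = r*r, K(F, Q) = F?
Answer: 320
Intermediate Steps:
t(r) = r²
a(l, d) = 4 (a(l, d) = -4*(-1) = 4)
f(o) = -6 + (-1 + o)*(-3 + o) (f(o) = -6 + (o - 3)*(o - 1) = -6 + (-3 + o)*(-1 + o) = -6 + (-1 + o)*(-3 + o))
b(N, M) = -4 (b(N, M) = -4 + 0² = -4 + 0 = -4)
-108*f(a(0, t(-3))) + b(9, 4) = -108*(-3 + 4² - 4*4) - 4 = -108*(-3 + 16 - 16) - 4 = -108*(-3) - 4 = 324 - 4 = 320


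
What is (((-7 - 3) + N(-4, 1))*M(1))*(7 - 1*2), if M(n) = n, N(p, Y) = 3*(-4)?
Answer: -110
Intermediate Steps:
N(p, Y) = -12
(((-7 - 3) + N(-4, 1))*M(1))*(7 - 1*2) = (((-7 - 3) - 12)*1)*(7 - 1*2) = ((-10 - 12)*1)*(7 - 2) = -22*1*5 = -22*5 = -110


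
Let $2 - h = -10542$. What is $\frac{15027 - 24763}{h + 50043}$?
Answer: $- \frac{9736}{60587} \approx -0.16069$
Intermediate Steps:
$h = 10544$ ($h = 2 - -10542 = 2 + 10542 = 10544$)
$\frac{15027 - 24763}{h + 50043} = \frac{15027 - 24763}{10544 + 50043} = - \frac{9736}{60587}$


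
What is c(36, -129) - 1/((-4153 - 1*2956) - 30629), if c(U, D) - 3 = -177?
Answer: -6566411/37738 ≈ -174.00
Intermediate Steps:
c(U, D) = -174 (c(U, D) = 3 - 177 = -174)
c(36, -129) - 1/((-4153 - 1*2956) - 30629) = -174 - 1/((-4153 - 1*2956) - 30629) = -174 - 1/((-4153 - 2956) - 30629) = -174 - 1/(-7109 - 30629) = -174 - 1/(-37738) = -174 - 1*(-1/37738) = -174 + 1/37738 = -6566411/37738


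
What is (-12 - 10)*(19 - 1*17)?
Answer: -44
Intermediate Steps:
(-12 - 10)*(19 - 1*17) = -22*(19 - 17) = -22*2 = -44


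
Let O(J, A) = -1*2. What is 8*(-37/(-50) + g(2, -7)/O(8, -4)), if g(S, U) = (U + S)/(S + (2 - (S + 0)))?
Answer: 398/25 ≈ 15.920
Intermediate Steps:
O(J, A) = -2
g(S, U) = S/2 + U/2 (g(S, U) = (S + U)/(S + (2 - S)) = (S + U)/2 = (S + U)*(½) = S/2 + U/2)
8*(-37/(-50) + g(2, -7)/O(8, -4)) = 8*(-37/(-50) + ((½)*2 + (½)*(-7))/(-2)) = 8*(-37*(-1/50) + (1 - 7/2)*(-½)) = 8*(37/50 - 5/2*(-½)) = 8*(37/50 + 5/4) = 8*(199/100) = 398/25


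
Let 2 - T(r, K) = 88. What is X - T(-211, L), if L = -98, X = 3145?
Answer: 3231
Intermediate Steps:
T(r, K) = -86 (T(r, K) = 2 - 1*88 = 2 - 88 = -86)
X - T(-211, L) = 3145 - 1*(-86) = 3145 + 86 = 3231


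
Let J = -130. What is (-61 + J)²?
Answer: 36481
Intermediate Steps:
(-61 + J)² = (-61 - 130)² = (-191)² = 36481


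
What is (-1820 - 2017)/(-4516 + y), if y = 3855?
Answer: 3837/661 ≈ 5.8048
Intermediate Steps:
(-1820 - 2017)/(-4516 + y) = (-1820 - 2017)/(-4516 + 3855) = -3837/(-661) = -3837*(-1/661) = 3837/661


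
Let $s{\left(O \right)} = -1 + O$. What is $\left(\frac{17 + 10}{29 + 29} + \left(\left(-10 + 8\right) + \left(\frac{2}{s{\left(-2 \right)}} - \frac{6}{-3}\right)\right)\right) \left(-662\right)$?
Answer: $\frac{11585}{87} \approx 133.16$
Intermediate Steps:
$\left(\frac{17 + 10}{29 + 29} + \left(\left(-10 + 8\right) + \left(\frac{2}{s{\left(-2 \right)}} - \frac{6}{-3}\right)\right)\right) \left(-662\right) = \left(\frac{17 + 10}{29 + 29} + \left(\left(-10 + 8\right) + \left(\frac{2}{-1 - 2} - \frac{6}{-3}\right)\right)\right) \left(-662\right) = \left(\frac{27}{58} + \left(-2 + \left(\frac{2}{-3} - -2\right)\right)\right) \left(-662\right) = \left(27 \cdot \frac{1}{58} + \left(-2 + \left(2 \left(- \frac{1}{3}\right) + 2\right)\right)\right) \left(-662\right) = \left(\frac{27}{58} + \left(-2 + \left(- \frac{2}{3} + 2\right)\right)\right) \left(-662\right) = \left(\frac{27}{58} + \left(-2 + \frac{4}{3}\right)\right) \left(-662\right) = \left(\frac{27}{58} - \frac{2}{3}\right) \left(-662\right) = \left(- \frac{35}{174}\right) \left(-662\right) = \frac{11585}{87}$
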